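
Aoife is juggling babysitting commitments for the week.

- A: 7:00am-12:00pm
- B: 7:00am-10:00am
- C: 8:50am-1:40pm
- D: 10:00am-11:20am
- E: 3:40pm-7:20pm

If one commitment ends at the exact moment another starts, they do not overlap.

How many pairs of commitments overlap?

Check each pair: they overlap iff neither finishes before the other starts.
Sorted by start: A, B, C, D, E.
B starts before A ends → A and B overlap.
C starts before A ends → A and C overlap.
D starts before A ends → A and D overlap.
E starts after A ends.
C starts before B ends → B and C overlap.
D starts exactly when B ends (back-to-back, no overlap) — done with B.
D starts before C ends → C and D overlap.
E starts after C ends.
E starts after D ends.
Overlapping pairs: A & B, A & C, A & D, B & C, C & D — 5 in total.

5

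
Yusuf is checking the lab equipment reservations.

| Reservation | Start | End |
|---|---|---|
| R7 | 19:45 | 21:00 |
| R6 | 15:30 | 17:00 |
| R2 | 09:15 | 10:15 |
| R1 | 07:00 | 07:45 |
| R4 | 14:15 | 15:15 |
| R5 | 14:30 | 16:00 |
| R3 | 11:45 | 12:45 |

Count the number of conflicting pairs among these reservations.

Sorted by start: R1, R2, R3, R4, R5, R6, R7.
R2 starts after R1 ends; R1 is clear from here.
R3 starts after R2 ends; R2 is clear from here.
R4 starts after R3 ends; R3 is clear from here.
R5 starts before R4 ends → R4 and R5 overlap.
R6 starts after R4 ends; R4 is clear from here.
R6 starts before R5 ends → R5 and R6 overlap.
R7 starts after R5 ends.
R7 starts after R6 ends.
Overlapping pairs: R4 & R5, R5 & R6 — 2 in total.

2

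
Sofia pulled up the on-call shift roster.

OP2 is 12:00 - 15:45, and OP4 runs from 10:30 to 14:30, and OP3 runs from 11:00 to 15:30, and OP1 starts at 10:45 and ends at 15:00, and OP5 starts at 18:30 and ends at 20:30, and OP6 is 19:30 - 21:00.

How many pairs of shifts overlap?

Sorted by start: OP4, OP1, OP3, OP2, OP5, OP6.
OP1 starts before OP4 ends → OP4 and OP1 overlap.
OP3 starts before OP4 ends → OP4 and OP3 overlap.
OP2 starts before OP4 ends → OP4 and OP2 overlap.
OP5 starts after OP4 ends, so OP4 has no further overlaps.
OP3 starts before OP1 ends → OP1 and OP3 overlap.
OP2 starts before OP1 ends → OP1 and OP2 overlap.
OP5 starts after OP1 ends, so OP1 has no further overlaps.
OP2 starts before OP3 ends → OP3 and OP2 overlap.
OP5 starts after OP3 ends, so OP3 has no further overlaps.
OP5 starts after OP2 ends, so OP2 has no further overlaps.
OP6 starts before OP5 ends → OP5 and OP6 overlap.
Overlapping pairs: OP1 & OP2, OP1 & OP3, OP1 & OP4, OP2 & OP3, OP2 & OP4, OP3 & OP4, OP5 & OP6 — 7 in total.

7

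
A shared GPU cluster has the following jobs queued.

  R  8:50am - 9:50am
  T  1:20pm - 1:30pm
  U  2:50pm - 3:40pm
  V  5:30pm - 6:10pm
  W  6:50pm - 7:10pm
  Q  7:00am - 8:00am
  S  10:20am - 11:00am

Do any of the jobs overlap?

No

Sorted by start: Q, R, S, T, U, V, W.
R starts after Q ends; Q is clear from here.
S starts after R ends; R is clear from here.
T starts after S ends; S is clear from here.
U starts after T ends; T is clear from here.
V starts after U ends; U is clear from here.
W starts after V ends.
Every pair is clear; the schedule has no overlaps.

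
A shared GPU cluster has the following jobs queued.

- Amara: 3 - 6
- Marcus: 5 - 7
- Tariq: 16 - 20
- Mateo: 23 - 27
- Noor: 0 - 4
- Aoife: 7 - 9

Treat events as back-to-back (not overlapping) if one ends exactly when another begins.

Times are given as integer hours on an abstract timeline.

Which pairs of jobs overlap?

Sorted by start: Noor, Amara, Marcus, Aoife, Tariq, Mateo.
Amara starts before Noor ends → Noor and Amara overlap.
Marcus starts after Noor ends, so nothing later overlaps Noor either.
Marcus starts before Amara ends → Amara and Marcus overlap.
Aoife starts after Amara ends, so nothing later overlaps Amara either.
Aoife starts exactly when Marcus ends (back-to-back, no overlap), so nothing later overlaps Marcus either.
Tariq starts after Aoife ends, so nothing later overlaps Aoife either.
Mateo starts after Tariq ends.

Amara & Marcus, Amara & Noor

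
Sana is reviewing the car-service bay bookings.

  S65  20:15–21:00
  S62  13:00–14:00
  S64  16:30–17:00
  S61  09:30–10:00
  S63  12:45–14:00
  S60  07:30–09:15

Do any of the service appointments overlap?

Yes

Two intervals overlap when each starts before the other ends.
Sorted by start: S60, S61, S63, S62, S64, S65.
S61 starts after S60 ends; S60 is clear from here.
S63 starts after S61 ends; S61 is clear from here.
S62 starts before S63 ends → S63 and S62 overlap.
That's a conflict, so the schedule is not conflict-free.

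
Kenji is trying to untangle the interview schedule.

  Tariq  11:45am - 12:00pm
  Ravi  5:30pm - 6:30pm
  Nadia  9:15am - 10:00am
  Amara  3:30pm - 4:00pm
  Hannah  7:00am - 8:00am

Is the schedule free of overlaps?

Yes

Sorted by start: Hannah, Nadia, Tariq, Amara, Ravi.
Nadia starts after Hannah ends, so Hannah has no further overlaps.
Tariq starts after Nadia ends, so Nadia has no further overlaps.
Amara starts after Tariq ends, so Tariq has no further overlaps.
Ravi starts after Amara ends.
Every pair is clear; the schedule has no overlaps.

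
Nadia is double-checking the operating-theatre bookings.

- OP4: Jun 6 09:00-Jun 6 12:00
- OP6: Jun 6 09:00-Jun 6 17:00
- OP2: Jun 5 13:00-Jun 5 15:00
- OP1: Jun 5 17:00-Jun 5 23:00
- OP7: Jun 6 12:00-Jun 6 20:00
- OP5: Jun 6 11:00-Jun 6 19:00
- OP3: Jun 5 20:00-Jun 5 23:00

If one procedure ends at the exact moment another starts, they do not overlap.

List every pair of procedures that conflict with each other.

OP1 & OP3, OP4 & OP5, OP4 & OP6, OP5 & OP6, OP5 & OP7, OP6 & OP7

Sorted by start: OP2, OP1, OP3, OP4, OP6, OP5, OP7.
OP1 starts after OP2 ends, so OP2 has no further overlaps.
OP3 starts before OP1 ends → OP1 and OP3 overlap.
OP4 starts after OP1 ends, so OP1 has no further overlaps.
OP4 starts after OP3 ends, so OP3 has no further overlaps.
OP6 starts before OP4 ends → OP4 and OP6 overlap.
OP5 starts before OP4 ends → OP4 and OP5 overlap.
OP7 starts exactly when OP4 ends (back-to-back, no overlap).
OP5 starts before OP6 ends → OP6 and OP5 overlap.
OP7 starts before OP6 ends → OP6 and OP7 overlap.
OP7 starts before OP5 ends → OP5 and OP7 overlap.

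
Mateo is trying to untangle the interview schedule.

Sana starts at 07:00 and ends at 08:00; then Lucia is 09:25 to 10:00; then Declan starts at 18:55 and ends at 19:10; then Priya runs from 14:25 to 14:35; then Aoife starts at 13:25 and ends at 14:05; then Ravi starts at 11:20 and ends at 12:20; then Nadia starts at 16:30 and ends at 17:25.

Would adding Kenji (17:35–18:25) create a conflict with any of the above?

Sana: ends 08:00 at or before Kenji starts 17:35 → clear.
Lucia: ends 10:00 at or before Kenji starts 17:35 → clear.
Ravi: ends 12:20 at or before Kenji starts 17:35 → clear.
Aoife: ends 14:05 at or before Kenji starts 17:35 → clear.
Priya: ends 14:35 at or before Kenji starts 17:35 → clear.
Nadia: ends 17:25 at or before Kenji starts 17:35 → clear.
Declan: starts 18:55 at or after Kenji ends 18:25 → clear.

No — it doesn't clash with anything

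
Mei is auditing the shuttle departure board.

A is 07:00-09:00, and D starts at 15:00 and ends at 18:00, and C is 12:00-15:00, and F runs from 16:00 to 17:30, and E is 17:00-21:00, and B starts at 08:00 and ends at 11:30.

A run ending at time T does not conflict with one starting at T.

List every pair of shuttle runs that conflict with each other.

A & B, D & E, D & F, E & F

Two intervals overlap when each starts before the other ends.
Sorted by start: A, B, C, D, F, E.
B starts before A ends → A and B overlap.
C starts after A ends, so nothing later overlaps A either.
C starts after B ends, so nothing later overlaps B either.
D starts exactly when C ends (back-to-back, no overlap), so nothing later overlaps C either.
F starts before D ends → D and F overlap.
E starts before D ends → D and E overlap.
E starts before F ends → F and E overlap.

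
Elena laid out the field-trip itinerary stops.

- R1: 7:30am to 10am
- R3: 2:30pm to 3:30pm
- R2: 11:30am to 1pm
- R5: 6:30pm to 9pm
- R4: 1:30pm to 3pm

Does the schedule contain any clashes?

Check each pair: they overlap iff neither finishes before the other starts.
Sorted by start: R1, R2, R4, R3, R5.
R2 starts after R1 ends; R1 is clear from here.
R4 starts after R2 ends; R2 is clear from here.
R3 starts before R4 ends → R4 and R3 overlap.
That's a conflict, so the schedule is not conflict-free.

Yes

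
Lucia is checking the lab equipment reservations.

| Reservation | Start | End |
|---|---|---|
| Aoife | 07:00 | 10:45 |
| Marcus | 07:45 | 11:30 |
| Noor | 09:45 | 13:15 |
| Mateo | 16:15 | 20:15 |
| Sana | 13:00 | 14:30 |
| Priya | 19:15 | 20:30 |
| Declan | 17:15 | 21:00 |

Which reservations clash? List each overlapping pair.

Aoife & Marcus, Aoife & Noor, Declan & Mateo, Declan & Priya, Marcus & Noor, Mateo & Priya, Noor & Sana

Sorted by start: Aoife, Marcus, Noor, Sana, Mateo, Declan, Priya.
Marcus starts before Aoife ends → Aoife and Marcus overlap.
Noor starts before Aoife ends → Aoife and Noor overlap.
Sana starts after Aoife ends, so nothing later overlaps Aoife either.
Noor starts before Marcus ends → Marcus and Noor overlap.
Sana starts after Marcus ends, so nothing later overlaps Marcus either.
Sana starts before Noor ends → Noor and Sana overlap.
Mateo starts after Noor ends, so nothing later overlaps Noor either.
Mateo starts after Sana ends, so nothing later overlaps Sana either.
Declan starts before Mateo ends → Mateo and Declan overlap.
Priya starts before Mateo ends → Mateo and Priya overlap.
Priya starts before Declan ends → Declan and Priya overlap.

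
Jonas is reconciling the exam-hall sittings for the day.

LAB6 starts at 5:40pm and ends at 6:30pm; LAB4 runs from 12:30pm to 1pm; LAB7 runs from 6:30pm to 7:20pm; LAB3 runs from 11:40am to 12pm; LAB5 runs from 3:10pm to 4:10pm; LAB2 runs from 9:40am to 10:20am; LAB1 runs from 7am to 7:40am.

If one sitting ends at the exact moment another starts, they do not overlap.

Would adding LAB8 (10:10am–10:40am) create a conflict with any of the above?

LAB1: ends 7:40am at or before LAB8 starts 10:10am → clear.
LAB2: starts 9:40am before LAB8 ends 10:40am, and ends 10:20am after LAB8 starts 10:10am → overlap.
LAB3: starts 11:40am at or after LAB8 ends 10:40am → clear.
LAB4: starts 12:30pm at or after LAB8 ends 10:40am → clear.
LAB5: starts 3:10pm at or after LAB8 ends 10:40am → clear.
LAB6: starts 5:40pm at or after LAB8 ends 10:40am → clear.
LAB7: starts 6:30pm at or after LAB8 ends 10:40am → clear.
LAB8 overlaps LAB2.

Yes — it overlaps LAB2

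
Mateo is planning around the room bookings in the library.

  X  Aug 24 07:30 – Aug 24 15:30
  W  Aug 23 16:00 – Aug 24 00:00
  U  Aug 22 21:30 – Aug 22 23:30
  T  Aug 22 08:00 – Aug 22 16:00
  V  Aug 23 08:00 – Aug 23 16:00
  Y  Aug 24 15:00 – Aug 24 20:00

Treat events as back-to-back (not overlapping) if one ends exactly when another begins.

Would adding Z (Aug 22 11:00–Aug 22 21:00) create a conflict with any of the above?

T: starts Aug 22 08:00 before Z ends Aug 22 21:00, and ends Aug 22 16:00 after Z starts Aug 22 11:00 → overlap.
U: starts Aug 22 21:30 at or after Z ends Aug 22 21:00 → clear.
V: starts Aug 23 08:00 at or after Z ends Aug 22 21:00 → clear.
W: starts Aug 23 16:00 at or after Z ends Aug 22 21:00 → clear.
X: starts Aug 24 07:30 at or after Z ends Aug 22 21:00 → clear.
Y: starts Aug 24 15:00 at or after Z ends Aug 22 21:00 → clear.
Z overlaps T.

Yes — it overlaps T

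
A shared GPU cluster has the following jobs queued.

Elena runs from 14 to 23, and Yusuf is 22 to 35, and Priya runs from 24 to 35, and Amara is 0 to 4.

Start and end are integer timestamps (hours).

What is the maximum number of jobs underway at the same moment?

Sweep the timeline, counting +1 at each start and −1 at each end (ends before starts at a tie):
0 start Amara → 1
4 end Amara → 0
14 start Elena → 1
22 start Yusuf → 2
23 end Elena → 1
24 start Priya → 2
35 end Priya → 1
35 end Yusuf → 0
Peak is 2, at 22 (Elena, Yusuf).

2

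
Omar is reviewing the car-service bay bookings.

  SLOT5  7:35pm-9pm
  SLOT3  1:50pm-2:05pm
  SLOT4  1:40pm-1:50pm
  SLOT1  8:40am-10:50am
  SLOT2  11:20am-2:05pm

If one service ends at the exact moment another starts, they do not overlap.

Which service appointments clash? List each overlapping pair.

SLOT2 & SLOT3, SLOT2 & SLOT4

Check each pair: they overlap iff neither finishes before the other starts.
Sorted by start: SLOT1, SLOT2, SLOT4, SLOT3, SLOT5.
SLOT2 starts after SLOT1 ends; SLOT1 is clear from here.
SLOT4 starts before SLOT2 ends → SLOT2 and SLOT4 overlap.
SLOT3 starts before SLOT2 ends → SLOT2 and SLOT3 overlap.
SLOT5 starts after SLOT2 ends.
SLOT3 starts exactly when SLOT4 ends (back-to-back, no overlap); SLOT4 is clear from here.
SLOT5 starts after SLOT3 ends.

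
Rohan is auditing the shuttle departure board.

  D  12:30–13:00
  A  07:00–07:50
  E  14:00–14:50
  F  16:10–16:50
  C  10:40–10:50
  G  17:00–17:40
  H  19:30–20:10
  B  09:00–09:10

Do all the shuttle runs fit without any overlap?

Two intervals overlap when each starts before the other ends.
Sorted by start: A, B, C, D, E, F, G, H.
B starts after A ends — done with A.
C starts after B ends — done with B.
D starts after C ends — done with C.
E starts after D ends — done with D.
F starts after E ends — done with E.
G starts after F ends — done with F.
H starts after G ends.
Every pair is clear; the schedule has no overlaps.

Yes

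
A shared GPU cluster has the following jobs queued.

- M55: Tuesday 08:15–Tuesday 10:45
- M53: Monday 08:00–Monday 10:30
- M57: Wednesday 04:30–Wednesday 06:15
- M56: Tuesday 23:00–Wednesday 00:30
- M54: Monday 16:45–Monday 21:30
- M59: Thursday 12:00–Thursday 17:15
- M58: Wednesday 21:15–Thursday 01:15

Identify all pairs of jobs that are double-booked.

none

Sorted by start: M53, M54, M55, M56, M57, M58, M59.
M54 starts after M53 ends; M53 is clear from here.
M55 starts after M54 ends; M54 is clear from here.
M56 starts after M55 ends; M55 is clear from here.
M57 starts after M56 ends; M56 is clear from here.
M58 starts after M57 ends; M57 is clear from here.
M59 starts after M58 ends.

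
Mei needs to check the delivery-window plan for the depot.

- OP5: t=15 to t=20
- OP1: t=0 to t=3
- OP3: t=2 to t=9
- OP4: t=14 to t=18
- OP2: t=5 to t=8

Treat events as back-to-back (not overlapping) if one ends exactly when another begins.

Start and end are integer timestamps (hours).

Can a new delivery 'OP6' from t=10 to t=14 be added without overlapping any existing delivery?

OP1: ends t=3 at or before OP6 starts t=10 → clear.
OP3: ends t=9 at or before OP6 starts t=10 → clear.
OP2: ends t=8 at or before OP6 starts t=10 → clear.
OP4: starts t=14 at or after OP6 ends t=14 → clear.
OP5: starts t=15 at or after OP6 ends t=14 → clear.

Yes — the slot is free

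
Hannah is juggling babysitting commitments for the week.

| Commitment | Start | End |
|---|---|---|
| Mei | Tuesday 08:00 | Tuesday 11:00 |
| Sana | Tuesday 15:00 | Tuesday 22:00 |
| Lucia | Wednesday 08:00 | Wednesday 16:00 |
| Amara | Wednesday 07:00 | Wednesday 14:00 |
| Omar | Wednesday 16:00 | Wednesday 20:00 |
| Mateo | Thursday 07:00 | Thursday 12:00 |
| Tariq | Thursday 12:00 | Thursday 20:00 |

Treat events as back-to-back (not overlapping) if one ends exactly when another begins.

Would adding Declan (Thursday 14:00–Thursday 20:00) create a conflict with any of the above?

Mei: ends Tuesday 11:00 at or before Declan starts Thursday 14:00 → clear.
Sana: ends Tuesday 22:00 at or before Declan starts Thursday 14:00 → clear.
Amara: ends Wednesday 14:00 at or before Declan starts Thursday 14:00 → clear.
Lucia: ends Wednesday 16:00 at or before Declan starts Thursday 14:00 → clear.
Omar: ends Wednesday 20:00 at or before Declan starts Thursday 14:00 → clear.
Mateo: ends Thursday 12:00 at or before Declan starts Thursday 14:00 → clear.
Tariq: starts Thursday 12:00 before Declan ends Thursday 20:00, and ends Thursday 20:00 after Declan starts Thursday 14:00 → overlap.
Declan overlaps Tariq.

Yes — it overlaps Tariq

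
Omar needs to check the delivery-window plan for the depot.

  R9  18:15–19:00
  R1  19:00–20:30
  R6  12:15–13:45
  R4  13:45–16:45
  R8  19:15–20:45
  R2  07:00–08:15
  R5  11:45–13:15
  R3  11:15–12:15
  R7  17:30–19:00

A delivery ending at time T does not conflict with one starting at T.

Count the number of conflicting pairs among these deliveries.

4

Sorted by start: R2, R3, R5, R6, R4, R7, R9, R1, R8.
R3 starts after R2 ends; R2 is clear from here.
R5 starts before R3 ends → R3 and R5 overlap.
R6 starts exactly when R3 ends (back-to-back, no overlap); R3 is clear from here.
R6 starts before R5 ends → R5 and R6 overlap.
R4 starts after R5 ends; R5 is clear from here.
R4 starts exactly when R6 ends (back-to-back, no overlap); R6 is clear from here.
R7 starts after R4 ends; R4 is clear from here.
R9 starts before R7 ends → R7 and R9 overlap.
R1 starts exactly when R7 ends (back-to-back, no overlap); R7 is clear from here.
R1 starts exactly when R9 ends (back-to-back, no overlap); R9 is clear from here.
R8 starts before R1 ends → R1 and R8 overlap.
Overlapping pairs: R1 & R8, R3 & R5, R5 & R6, R7 & R9 — 4 in total.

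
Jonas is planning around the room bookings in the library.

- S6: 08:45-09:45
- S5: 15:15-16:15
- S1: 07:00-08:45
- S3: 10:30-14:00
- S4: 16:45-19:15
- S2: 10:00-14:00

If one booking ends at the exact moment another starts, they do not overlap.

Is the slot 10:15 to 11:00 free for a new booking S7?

No — it overlaps S2, S3

S1: ends 08:45 at or before S7 starts 10:15 → clear.
S6: ends 09:45 at or before S7 starts 10:15 → clear.
S2: starts 10:00 before S7 ends 11:00, and ends 14:00 after S7 starts 10:15 → overlap.
S3: starts 10:30 before S7 ends 11:00, and ends 14:00 after S7 starts 10:15 → overlap.
S5: starts 15:15 at or after S7 ends 11:00 → clear.
S4: starts 16:45 at or after S7 ends 11:00 → clear.
S7 overlaps S2, S3.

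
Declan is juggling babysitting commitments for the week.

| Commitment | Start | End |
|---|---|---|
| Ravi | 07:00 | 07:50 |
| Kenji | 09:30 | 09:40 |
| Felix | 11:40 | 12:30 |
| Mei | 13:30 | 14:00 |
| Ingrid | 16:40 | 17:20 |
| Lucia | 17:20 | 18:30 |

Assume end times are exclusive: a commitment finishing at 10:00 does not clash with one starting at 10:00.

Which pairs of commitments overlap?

none

Sorted by start: Ravi, Kenji, Felix, Mei, Ingrid, Lucia.
Kenji starts after Ravi ends, so Ravi has no further overlaps.
Felix starts after Kenji ends, so Kenji has no further overlaps.
Mei starts after Felix ends, so Felix has no further overlaps.
Ingrid starts after Mei ends, so Mei has no further overlaps.
Lucia starts exactly when Ingrid ends (back-to-back, no overlap).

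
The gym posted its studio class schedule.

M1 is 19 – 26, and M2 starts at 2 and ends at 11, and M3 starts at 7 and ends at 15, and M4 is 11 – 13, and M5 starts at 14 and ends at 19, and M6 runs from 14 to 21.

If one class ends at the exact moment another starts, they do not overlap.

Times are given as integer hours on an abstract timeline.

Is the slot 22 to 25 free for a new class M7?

M2: ends 11 at or before M7 starts 22 → clear.
M3: ends 15 at or before M7 starts 22 → clear.
M4: ends 13 at or before M7 starts 22 → clear.
M5: ends 19 at or before M7 starts 22 → clear.
M6: ends 21 at or before M7 starts 22 → clear.
M1: starts 19 before M7 ends 25, and ends 26 after M7 starts 22 → overlap.
M7 overlaps M1.

No — it overlaps M1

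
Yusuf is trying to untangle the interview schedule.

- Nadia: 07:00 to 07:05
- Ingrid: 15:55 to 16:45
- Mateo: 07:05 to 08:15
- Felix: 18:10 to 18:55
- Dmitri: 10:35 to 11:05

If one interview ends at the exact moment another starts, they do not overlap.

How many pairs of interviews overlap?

Two intervals overlap when each starts before the other ends.
Sorted by start: Nadia, Mateo, Dmitri, Ingrid, Felix.
Mateo starts exactly when Nadia ends (back-to-back, no overlap), so Nadia has no further overlaps.
Dmitri starts after Mateo ends, so Mateo has no further overlaps.
Ingrid starts after Dmitri ends, so Dmitri has no further overlaps.
Felix starts after Ingrid ends.
No pair overlaps.

0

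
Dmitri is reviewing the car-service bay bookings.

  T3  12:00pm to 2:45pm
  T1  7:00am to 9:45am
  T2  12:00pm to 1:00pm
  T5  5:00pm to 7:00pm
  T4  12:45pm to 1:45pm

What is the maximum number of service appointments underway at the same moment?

Sort all start/end points and keep a running count:
7:00am start T1 → 1
9:45am end T1 → 0
12:00pm start T2 → 1
12:00pm start T3 → 2
12:45pm start T4 → 3
1:00pm end T2 → 2
1:45pm end T4 → 1
2:45pm end T3 → 0
5:00pm start T5 → 1
7:00pm end T5 → 0
Peak is 3, at 12:45pm (T2, T3, T4).

3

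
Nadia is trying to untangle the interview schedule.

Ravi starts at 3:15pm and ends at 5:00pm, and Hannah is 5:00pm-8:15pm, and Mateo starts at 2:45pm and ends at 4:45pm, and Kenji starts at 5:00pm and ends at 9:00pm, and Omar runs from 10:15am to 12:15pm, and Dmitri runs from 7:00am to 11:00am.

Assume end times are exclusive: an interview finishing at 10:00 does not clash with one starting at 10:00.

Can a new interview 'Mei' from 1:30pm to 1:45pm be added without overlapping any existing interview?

Dmitri: ends 11:00am at or before Mei starts 1:30pm → clear.
Omar: ends 12:15pm at or before Mei starts 1:30pm → clear.
Mateo: starts 2:45pm at or after Mei ends 1:45pm → clear.
Ravi: starts 3:15pm at or after Mei ends 1:45pm → clear.
Hannah: starts 5:00pm at or after Mei ends 1:45pm → clear.
Kenji: starts 5:00pm at or after Mei ends 1:45pm → clear.

Yes — the slot is free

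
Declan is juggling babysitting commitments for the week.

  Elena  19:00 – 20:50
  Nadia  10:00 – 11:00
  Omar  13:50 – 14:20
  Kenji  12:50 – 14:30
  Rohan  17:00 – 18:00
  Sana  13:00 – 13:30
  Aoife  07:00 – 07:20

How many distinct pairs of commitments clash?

Sorted by start: Aoife, Nadia, Kenji, Sana, Omar, Rohan, Elena.
Nadia starts after Aoife ends; Aoife is clear from here.
Kenji starts after Nadia ends; Nadia is clear from here.
Sana starts before Kenji ends → Kenji and Sana overlap.
Omar starts before Kenji ends → Kenji and Omar overlap.
Rohan starts after Kenji ends; Kenji is clear from here.
Omar starts after Sana ends; Sana is clear from here.
Rohan starts after Omar ends; Omar is clear from here.
Elena starts after Rohan ends.
Overlapping pairs: Kenji & Omar, Kenji & Sana — 2 in total.

2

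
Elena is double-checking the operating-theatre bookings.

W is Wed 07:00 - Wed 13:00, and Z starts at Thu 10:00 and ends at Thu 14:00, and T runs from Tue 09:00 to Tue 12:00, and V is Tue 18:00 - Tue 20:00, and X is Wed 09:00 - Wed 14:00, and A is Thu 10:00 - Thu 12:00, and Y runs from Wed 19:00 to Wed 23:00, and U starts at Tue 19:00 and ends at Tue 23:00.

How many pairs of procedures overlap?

Sorted by start: T, V, U, W, X, Y, Z, A.
V starts after T ends, so nothing later overlaps T either.
U starts before V ends → V and U overlap.
W starts after V ends, so nothing later overlaps V either.
W starts after U ends, so nothing later overlaps U either.
X starts before W ends → W and X overlap.
Y starts after W ends, so nothing later overlaps W either.
Y starts after X ends, so nothing later overlaps X either.
Z starts after Y ends, so nothing later overlaps Y either.
A starts before Z ends → Z and A overlap.
Overlapping pairs: A & Z, U & V, W & X — 3 in total.

3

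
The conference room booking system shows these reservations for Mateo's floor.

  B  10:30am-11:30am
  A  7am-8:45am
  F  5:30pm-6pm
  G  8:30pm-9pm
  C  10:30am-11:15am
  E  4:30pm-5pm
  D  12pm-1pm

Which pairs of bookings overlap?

B & C

Sorted by start: A, B, C, D, E, F, G.
B starts after A ends, so nothing later overlaps A either.
C starts before B ends → B and C overlap.
D starts after B ends, so nothing later overlaps B either.
D starts after C ends, so nothing later overlaps C either.
E starts after D ends, so nothing later overlaps D either.
F starts after E ends, so nothing later overlaps E either.
G starts after F ends.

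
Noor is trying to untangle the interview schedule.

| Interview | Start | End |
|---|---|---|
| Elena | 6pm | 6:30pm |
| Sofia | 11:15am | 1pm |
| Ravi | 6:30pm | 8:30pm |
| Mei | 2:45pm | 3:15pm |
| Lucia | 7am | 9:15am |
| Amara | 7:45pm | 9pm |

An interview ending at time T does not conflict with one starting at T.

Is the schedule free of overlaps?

No

Sorted by start: Lucia, Sofia, Mei, Elena, Ravi, Amara.
Sofia starts after Lucia ends — done with Lucia.
Mei starts after Sofia ends — done with Sofia.
Elena starts after Mei ends — done with Mei.
Ravi starts exactly when Elena ends (back-to-back, no overlap) — done with Elena.
Amara starts before Ravi ends → Ravi and Amara overlap.
That's a conflict, so the schedule is not conflict-free.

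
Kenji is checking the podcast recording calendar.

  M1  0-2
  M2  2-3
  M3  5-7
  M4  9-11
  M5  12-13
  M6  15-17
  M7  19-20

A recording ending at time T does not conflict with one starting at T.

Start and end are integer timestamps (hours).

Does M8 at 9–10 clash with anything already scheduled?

M1: ends 2 at or before M8 starts 9 → clear.
M2: ends 3 at or before M8 starts 9 → clear.
M3: ends 7 at or before M8 starts 9 → clear.
M4: starts 9 before M8 ends 10, and ends 11 after M8 starts 9 → overlap.
M5: starts 12 at or after M8 ends 10 → clear.
M6: starts 15 at or after M8 ends 10 → clear.
M7: starts 19 at or after M8 ends 10 → clear.
M8 overlaps M4.

Yes — it overlaps M4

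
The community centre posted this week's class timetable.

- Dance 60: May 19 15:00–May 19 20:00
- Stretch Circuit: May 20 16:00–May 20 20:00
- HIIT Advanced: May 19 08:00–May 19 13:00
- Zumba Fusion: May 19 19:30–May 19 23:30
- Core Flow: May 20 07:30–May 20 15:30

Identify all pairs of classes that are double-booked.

Dance 60 & Zumba Fusion

Check each pair: they overlap iff neither finishes before the other starts.
Sorted by start: HIIT Advanced, Dance 60, Zumba Fusion, Core Flow, Stretch Circuit.
Dance 60 starts after HIIT Advanced ends, so nothing later overlaps HIIT Advanced either.
Zumba Fusion starts before Dance 60 ends → Dance 60 and Zumba Fusion overlap.
Core Flow starts after Dance 60 ends, so nothing later overlaps Dance 60 either.
Core Flow starts after Zumba Fusion ends, so nothing later overlaps Zumba Fusion either.
Stretch Circuit starts after Core Flow ends.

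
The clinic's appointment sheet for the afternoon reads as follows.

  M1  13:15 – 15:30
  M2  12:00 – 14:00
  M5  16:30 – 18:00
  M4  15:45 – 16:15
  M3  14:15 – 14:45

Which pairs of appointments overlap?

Two intervals overlap when each starts before the other ends.
Sorted by start: M2, M1, M3, M4, M5.
M1 starts before M2 ends → M2 and M1 overlap.
M3 starts after M2 ends, so nothing later overlaps M2 either.
M3 starts before M1 ends → M1 and M3 overlap.
M4 starts after M1 ends, so nothing later overlaps M1 either.
M4 starts after M3 ends, so nothing later overlaps M3 either.
M5 starts after M4 ends.

M1 & M2, M1 & M3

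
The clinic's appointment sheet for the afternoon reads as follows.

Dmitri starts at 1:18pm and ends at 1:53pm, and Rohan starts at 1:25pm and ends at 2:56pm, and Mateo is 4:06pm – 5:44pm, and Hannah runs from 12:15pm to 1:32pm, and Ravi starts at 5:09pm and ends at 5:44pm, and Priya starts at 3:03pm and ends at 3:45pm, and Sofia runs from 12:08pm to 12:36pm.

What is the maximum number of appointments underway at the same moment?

Sweep the timeline, counting +1 at each start and −1 at each end (ends before starts at a tie):
12:08pm start Sofia → 1
12:15pm start Hannah → 2
12:36pm end Sofia → 1
1:18pm start Dmitri → 2
1:25pm start Rohan → 3
1:32pm end Hannah → 2
1:53pm end Dmitri → 1
2:56pm end Rohan → 0
3:03pm start Priya → 1
3:45pm end Priya → 0
4:06pm start Mateo → 1
5:09pm start Ravi → 2
5:44pm end Mateo → 1
5:44pm end Ravi → 0
Peak is 3, at 1:25pm (Dmitri, Hannah, Rohan).

3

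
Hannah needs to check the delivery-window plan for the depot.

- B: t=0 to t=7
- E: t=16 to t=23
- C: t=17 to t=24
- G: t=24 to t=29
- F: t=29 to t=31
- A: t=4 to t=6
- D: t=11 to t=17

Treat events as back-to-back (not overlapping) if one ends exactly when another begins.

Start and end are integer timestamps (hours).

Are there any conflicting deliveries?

Sorted by start: B, A, D, E, C, G, F.
A starts before B ends → B and A overlap.
That's a conflict, so the schedule is not conflict-free.

Yes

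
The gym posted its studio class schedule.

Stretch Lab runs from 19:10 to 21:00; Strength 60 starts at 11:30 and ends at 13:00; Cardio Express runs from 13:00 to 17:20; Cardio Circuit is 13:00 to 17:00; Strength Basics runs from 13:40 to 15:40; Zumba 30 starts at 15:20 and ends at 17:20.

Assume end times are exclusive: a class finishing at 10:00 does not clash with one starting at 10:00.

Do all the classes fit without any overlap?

Check each pair: they overlap iff neither finishes before the other starts.
Sorted by start: Strength 60, Cardio Circuit, Cardio Express, Strength Basics, Zumba 30, Stretch Lab.
Cardio Circuit starts exactly when Strength 60 ends (back-to-back, no overlap) — done with Strength 60.
Cardio Express starts before Cardio Circuit ends → Cardio Circuit and Cardio Express overlap.
That's a conflict, so the schedule is not conflict-free.

No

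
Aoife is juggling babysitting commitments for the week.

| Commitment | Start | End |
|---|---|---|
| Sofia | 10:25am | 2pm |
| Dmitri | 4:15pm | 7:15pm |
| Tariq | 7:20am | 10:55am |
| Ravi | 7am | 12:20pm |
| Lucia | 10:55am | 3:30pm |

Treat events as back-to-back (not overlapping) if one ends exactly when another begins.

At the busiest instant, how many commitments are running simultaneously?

3

Sort all start/end points and keep a running count:
7am start Ravi → 1
7:20am start Tariq → 2
10:25am start Sofia → 3
10:55am end Tariq → 2
10:55am start Lucia → 3
12:20pm end Ravi → 2
2pm end Sofia → 1
3:30pm end Lucia → 0
4:15pm start Dmitri → 1
7:15pm end Dmitri → 0
Peak is 3, at 10:25am (Ravi, Sofia, Tariq).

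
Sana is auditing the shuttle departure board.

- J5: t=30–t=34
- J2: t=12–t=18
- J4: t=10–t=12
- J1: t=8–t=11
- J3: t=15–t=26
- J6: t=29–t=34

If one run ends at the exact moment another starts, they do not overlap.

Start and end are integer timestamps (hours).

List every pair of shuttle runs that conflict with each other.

J1 & J4, J2 & J3, J5 & J6

Sorted by start: J1, J4, J2, J3, J6, J5.
J4 starts before J1 ends → J1 and J4 overlap.
J2 starts after J1 ends — done with J1.
J2 starts exactly when J4 ends (back-to-back, no overlap) — done with J4.
J3 starts before J2 ends → J2 and J3 overlap.
J6 starts after J2 ends — done with J2.
J6 starts after J3 ends — done with J3.
J5 starts before J6 ends → J6 and J5 overlap.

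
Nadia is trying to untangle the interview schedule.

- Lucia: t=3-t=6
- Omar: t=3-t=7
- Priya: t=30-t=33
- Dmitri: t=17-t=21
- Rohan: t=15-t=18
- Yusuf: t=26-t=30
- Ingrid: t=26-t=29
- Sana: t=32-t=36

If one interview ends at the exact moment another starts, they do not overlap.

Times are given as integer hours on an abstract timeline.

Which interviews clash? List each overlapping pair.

Check each pair: they overlap iff neither finishes before the other starts.
Sorted by start: Lucia, Omar, Rohan, Dmitri, Yusuf, Ingrid, Priya, Sana.
Omar starts before Lucia ends → Lucia and Omar overlap.
Rohan starts after Lucia ends, so nothing later overlaps Lucia either.
Rohan starts after Omar ends, so nothing later overlaps Omar either.
Dmitri starts before Rohan ends → Rohan and Dmitri overlap.
Yusuf starts after Rohan ends, so nothing later overlaps Rohan either.
Yusuf starts after Dmitri ends, so nothing later overlaps Dmitri either.
Ingrid starts before Yusuf ends → Yusuf and Ingrid overlap.
Priya starts exactly when Yusuf ends (back-to-back, no overlap), so nothing later overlaps Yusuf either.
Priya starts after Ingrid ends, so nothing later overlaps Ingrid either.
Sana starts before Priya ends → Priya and Sana overlap.

Dmitri & Rohan, Ingrid & Yusuf, Lucia & Omar, Priya & Sana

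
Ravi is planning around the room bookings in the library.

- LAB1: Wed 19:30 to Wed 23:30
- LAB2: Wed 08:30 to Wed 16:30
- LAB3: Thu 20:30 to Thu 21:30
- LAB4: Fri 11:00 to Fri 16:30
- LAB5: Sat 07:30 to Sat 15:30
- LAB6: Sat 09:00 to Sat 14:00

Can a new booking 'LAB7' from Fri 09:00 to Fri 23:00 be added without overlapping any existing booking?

LAB2: ends Wed 16:30 at or before LAB7 starts Fri 09:00 → clear.
LAB1: ends Wed 23:30 at or before LAB7 starts Fri 09:00 → clear.
LAB3: ends Thu 21:30 at or before LAB7 starts Fri 09:00 → clear.
LAB4: starts Fri 11:00 before LAB7 ends Fri 23:00, and ends Fri 16:30 after LAB7 starts Fri 09:00 → overlap.
LAB5: starts Sat 07:30 at or after LAB7 ends Fri 23:00 → clear.
LAB6: starts Sat 09:00 at or after LAB7 ends Fri 23:00 → clear.
LAB7 overlaps LAB4.

No — it overlaps LAB4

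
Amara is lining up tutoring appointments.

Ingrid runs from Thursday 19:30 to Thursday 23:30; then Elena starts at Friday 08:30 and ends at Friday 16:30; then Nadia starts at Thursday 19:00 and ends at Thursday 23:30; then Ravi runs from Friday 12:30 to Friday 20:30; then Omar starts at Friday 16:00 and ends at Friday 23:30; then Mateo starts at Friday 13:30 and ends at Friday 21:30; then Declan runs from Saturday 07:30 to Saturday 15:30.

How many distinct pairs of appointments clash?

Two intervals overlap when each starts before the other ends.
Sorted by start: Nadia, Ingrid, Elena, Ravi, Mateo, Omar, Declan.
Ingrid starts before Nadia ends → Nadia and Ingrid overlap.
Elena starts after Nadia ends; Nadia is clear from here.
Elena starts after Ingrid ends; Ingrid is clear from here.
Ravi starts before Elena ends → Elena and Ravi overlap.
Mateo starts before Elena ends → Elena and Mateo overlap.
Omar starts before Elena ends → Elena and Omar overlap.
Declan starts after Elena ends.
Mateo starts before Ravi ends → Ravi and Mateo overlap.
Omar starts before Ravi ends → Ravi and Omar overlap.
Declan starts after Ravi ends.
Omar starts before Mateo ends → Mateo and Omar overlap.
Declan starts after Mateo ends.
Declan starts after Omar ends.
Overlapping pairs: Elena & Mateo, Elena & Omar, Elena & Ravi, Ingrid & Nadia, Mateo & Omar, Mateo & Ravi, Omar & Ravi — 7 in total.

7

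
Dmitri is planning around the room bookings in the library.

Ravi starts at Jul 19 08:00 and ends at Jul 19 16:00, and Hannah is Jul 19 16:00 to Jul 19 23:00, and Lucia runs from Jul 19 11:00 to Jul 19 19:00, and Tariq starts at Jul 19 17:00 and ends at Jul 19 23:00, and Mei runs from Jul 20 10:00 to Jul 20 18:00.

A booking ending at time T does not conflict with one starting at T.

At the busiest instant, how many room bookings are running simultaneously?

3

Sweep the timeline, counting +1 at each start and −1 at each end (ends before starts at a tie):
Jul 19 08:00 start Ravi → 1
Jul 19 11:00 start Lucia → 2
Jul 19 16:00 end Ravi → 1
Jul 19 16:00 start Hannah → 2
Jul 19 17:00 start Tariq → 3
Jul 19 19:00 end Lucia → 2
Jul 19 23:00 end Hannah → 1
Jul 19 23:00 end Tariq → 0
Jul 20 10:00 start Mei → 1
Jul 20 18:00 end Mei → 0
Peak is 3, at Jul 19 17:00 (Hannah, Lucia, Tariq).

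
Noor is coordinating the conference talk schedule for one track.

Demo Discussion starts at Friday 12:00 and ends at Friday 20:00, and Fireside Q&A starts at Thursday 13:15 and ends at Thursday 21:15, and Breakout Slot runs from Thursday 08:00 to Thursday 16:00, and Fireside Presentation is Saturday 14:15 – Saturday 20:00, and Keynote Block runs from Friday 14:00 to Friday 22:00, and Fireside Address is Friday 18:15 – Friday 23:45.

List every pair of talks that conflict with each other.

Breakout Slot & Fireside Q&A, Demo Discussion & Fireside Address, Demo Discussion & Keynote Block, Fireside Address & Keynote Block

Check each pair: they overlap iff neither finishes before the other starts.
Sorted by start: Breakout Slot, Fireside Q&A, Demo Discussion, Keynote Block, Fireside Address, Fireside Presentation.
Fireside Q&A starts before Breakout Slot ends → Breakout Slot and Fireside Q&A overlap.
Demo Discussion starts after Breakout Slot ends — done with Breakout Slot.
Demo Discussion starts after Fireside Q&A ends — done with Fireside Q&A.
Keynote Block starts before Demo Discussion ends → Demo Discussion and Keynote Block overlap.
Fireside Address starts before Demo Discussion ends → Demo Discussion and Fireside Address overlap.
Fireside Presentation starts after Demo Discussion ends.
Fireside Address starts before Keynote Block ends → Keynote Block and Fireside Address overlap.
Fireside Presentation starts after Keynote Block ends.
Fireside Presentation starts after Fireside Address ends.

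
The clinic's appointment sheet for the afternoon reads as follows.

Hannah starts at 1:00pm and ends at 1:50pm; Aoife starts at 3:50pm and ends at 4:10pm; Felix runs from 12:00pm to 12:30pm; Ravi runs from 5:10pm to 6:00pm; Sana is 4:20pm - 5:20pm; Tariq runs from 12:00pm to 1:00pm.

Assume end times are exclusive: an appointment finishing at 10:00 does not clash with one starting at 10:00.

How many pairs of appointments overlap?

2

Sorted by start: Felix, Tariq, Hannah, Aoife, Sana, Ravi.
Tariq starts before Felix ends → Felix and Tariq overlap.
Hannah starts after Felix ends — done with Felix.
Hannah starts exactly when Tariq ends (back-to-back, no overlap) — done with Tariq.
Aoife starts after Hannah ends — done with Hannah.
Sana starts after Aoife ends — done with Aoife.
Ravi starts before Sana ends → Sana and Ravi overlap.
Overlapping pairs: Felix & Tariq, Ravi & Sana — 2 in total.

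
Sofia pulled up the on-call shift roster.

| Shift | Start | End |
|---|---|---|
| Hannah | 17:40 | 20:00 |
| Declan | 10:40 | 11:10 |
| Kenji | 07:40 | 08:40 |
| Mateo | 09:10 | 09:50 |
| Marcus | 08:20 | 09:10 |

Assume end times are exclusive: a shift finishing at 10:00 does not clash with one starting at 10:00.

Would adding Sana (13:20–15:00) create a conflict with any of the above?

Kenji: ends 08:40 at or before Sana starts 13:20 → clear.
Marcus: ends 09:10 at or before Sana starts 13:20 → clear.
Mateo: ends 09:50 at or before Sana starts 13:20 → clear.
Declan: ends 11:10 at or before Sana starts 13:20 → clear.
Hannah: starts 17:40 at or after Sana ends 15:00 → clear.

No — it doesn't clash with anything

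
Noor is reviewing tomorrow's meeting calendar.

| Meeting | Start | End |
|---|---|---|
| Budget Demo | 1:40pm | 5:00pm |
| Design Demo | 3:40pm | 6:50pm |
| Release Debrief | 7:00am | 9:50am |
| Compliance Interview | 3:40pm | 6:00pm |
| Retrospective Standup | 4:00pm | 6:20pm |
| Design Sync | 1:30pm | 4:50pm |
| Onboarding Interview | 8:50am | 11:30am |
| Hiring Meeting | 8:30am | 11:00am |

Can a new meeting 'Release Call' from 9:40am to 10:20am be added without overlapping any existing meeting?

No — it overlaps Hiring Meeting, Onboarding Interview, Release Debrief

Release Debrief: starts 7:00am before Release Call ends 10:20am, and ends 9:50am after Release Call starts 9:40am → overlap.
Hiring Meeting: starts 8:30am before Release Call ends 10:20am, and ends 11:00am after Release Call starts 9:40am → overlap.
Onboarding Interview: starts 8:50am before Release Call ends 10:20am, and ends 11:30am after Release Call starts 9:40am → overlap.
Design Sync: starts 1:30pm at or after Release Call ends 10:20am → clear.
Budget Demo: starts 1:40pm at or after Release Call ends 10:20am → clear.
Compliance Interview: starts 3:40pm at or after Release Call ends 10:20am → clear.
Design Demo: starts 3:40pm at or after Release Call ends 10:20am → clear.
Retrospective Standup: starts 4:00pm at or after Release Call ends 10:20am → clear.
Release Call overlaps Hiring Meeting, Onboarding Interview, Release Debrief.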